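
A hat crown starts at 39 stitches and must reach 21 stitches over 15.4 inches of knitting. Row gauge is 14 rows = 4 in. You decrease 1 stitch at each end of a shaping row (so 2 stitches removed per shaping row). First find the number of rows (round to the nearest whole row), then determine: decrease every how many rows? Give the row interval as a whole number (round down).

Rows = 15.4 × 3.5 = 53.9 → 54 rows.
Stitches to remove: 18 → 9 shaping rows (at 2 st each).
54 / 9 = 6.00 → every 6 rows.

Decrease every 6th row.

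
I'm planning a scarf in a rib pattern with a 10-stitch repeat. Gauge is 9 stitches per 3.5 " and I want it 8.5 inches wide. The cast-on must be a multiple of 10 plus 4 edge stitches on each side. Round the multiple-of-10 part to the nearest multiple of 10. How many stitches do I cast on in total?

CO 18 sts.

9 / 3.5 = 2.571 sts per inch.
8.5 × 2.571 = 21.86 sts.
Less 8 edge sts → 13.86 for the repeat.
Nearest multiple of 10: 10.
Add back 8 edge sts → 18.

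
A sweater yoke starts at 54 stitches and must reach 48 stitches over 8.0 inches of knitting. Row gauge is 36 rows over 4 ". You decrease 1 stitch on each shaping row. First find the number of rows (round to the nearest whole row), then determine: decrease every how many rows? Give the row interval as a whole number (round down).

Rows = 8.0 × 9 = 72.0 → 72 rows.
Stitches to remove: 6 → 6 shaping rows (at 1 st each).
72 / 6 = 12.00 → every 12 rows.

Decrease every 12th row.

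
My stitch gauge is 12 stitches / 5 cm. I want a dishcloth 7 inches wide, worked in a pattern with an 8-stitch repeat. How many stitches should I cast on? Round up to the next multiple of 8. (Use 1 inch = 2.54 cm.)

Cast on 48 stitches.

7 in = 7 × 2.54 = 17.78 cm.
12 / 5 = 2.4 sts/cm.
17.78 × 2.4 = 42.67 sts.
→ 48.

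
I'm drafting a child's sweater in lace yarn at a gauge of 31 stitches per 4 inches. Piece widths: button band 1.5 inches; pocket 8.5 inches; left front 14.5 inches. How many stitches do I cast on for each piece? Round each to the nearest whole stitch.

button band 12; pocket 66; left front 112.

Rate = 31/4 = 7.75 sts per in.
button band: 1.5 × 7.75 = 11.62 → 12.
pocket: 8.5 × 7.75 = 65.88 → 66.
left front: 14.5 × 7.75 = 112.38 → 112.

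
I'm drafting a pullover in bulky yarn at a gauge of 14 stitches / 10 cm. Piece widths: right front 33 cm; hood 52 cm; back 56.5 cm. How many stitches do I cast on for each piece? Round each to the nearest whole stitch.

Rate = 14/10 = 1.4 sts per cm.
right front: 33 × 1.4 = 46.20 → 46.
hood: 52 × 1.4 = 72.80 → 73.
back: 56.5 × 1.4 = 79.10 → 79.

right front 46; hood 73; back 79.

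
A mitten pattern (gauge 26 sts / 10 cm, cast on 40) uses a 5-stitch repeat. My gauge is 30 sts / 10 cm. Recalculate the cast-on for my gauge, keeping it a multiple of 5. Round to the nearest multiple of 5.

40 × 30 / 26 = 46.15.
Nearest multiple of 5: 45.

CO 45 sts.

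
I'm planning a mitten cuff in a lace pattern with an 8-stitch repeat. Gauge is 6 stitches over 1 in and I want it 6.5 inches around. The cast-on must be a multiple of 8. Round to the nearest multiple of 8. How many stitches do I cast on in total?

CO 40 sts.

6 / 1 = 6 sts per inch.
6.5 × 6 = 39.00 sts.
Nearest multiple of 8: 40.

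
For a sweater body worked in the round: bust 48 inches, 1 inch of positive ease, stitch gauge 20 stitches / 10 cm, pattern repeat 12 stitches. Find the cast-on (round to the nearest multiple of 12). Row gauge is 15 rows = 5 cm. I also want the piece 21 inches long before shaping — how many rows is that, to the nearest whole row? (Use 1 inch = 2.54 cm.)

Finished = 48 + 1 = 49 inches.
49 inches × 2.54 = 124.46 cm.
20/10 = 2 sts per cm; 124.46 × 2 = 248.92 sts.
Nearest multiple of 12 → 252.
21 inches = 53.34 cm; × 3 = 160.02 → 160 rows.

Cast on 252 stitches; work 160 rows.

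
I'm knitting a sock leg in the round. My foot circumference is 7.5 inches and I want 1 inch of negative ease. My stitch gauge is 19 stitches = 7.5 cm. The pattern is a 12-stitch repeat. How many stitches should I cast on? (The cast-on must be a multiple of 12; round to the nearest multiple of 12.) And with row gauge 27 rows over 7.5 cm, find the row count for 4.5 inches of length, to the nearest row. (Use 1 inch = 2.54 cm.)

Cast on 36 stitches; work 41 rows.

Finished = 7.5 − 1 = 6.5 inches.
6.5 inches × 2.54 = 16.51 cm.
19/7.5 = 2.533 sts per cm; 16.51 × 2.533 = 41.83 sts.
Nearest multiple of 12 → 36.
4.5 inches = 11.43 cm; × 3.6 = 41.15 → 41 rows.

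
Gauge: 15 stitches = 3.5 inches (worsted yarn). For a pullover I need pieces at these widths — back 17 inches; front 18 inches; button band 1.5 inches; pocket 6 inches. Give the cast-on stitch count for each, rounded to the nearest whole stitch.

Rate = 15/3.5 = 4.286 sts per in.
back: 17 × 4.286 = 72.86 → 73.
front: 18 × 4.286 = 77.14 → 77.
button band: 1.5 × 4.286 = 6.43 → 6.
pocket: 6 × 4.286 = 25.71 → 26.

back 73; front 77; button band 6; pocket 26.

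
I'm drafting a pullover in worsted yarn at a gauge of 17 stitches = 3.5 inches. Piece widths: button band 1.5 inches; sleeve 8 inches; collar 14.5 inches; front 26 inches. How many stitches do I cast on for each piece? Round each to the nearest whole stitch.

Rate = 17/3.5 = 4.857 sts per in.
button band: 1.5 × 4.857 = 7.29 → 7.
sleeve: 8 × 4.857 = 38.86 → 39.
collar: 14.5 × 4.857 = 70.43 → 70.
front: 26 × 4.857 = 126.29 → 126.

button band 7; sleeve 39; collar 70; front 126.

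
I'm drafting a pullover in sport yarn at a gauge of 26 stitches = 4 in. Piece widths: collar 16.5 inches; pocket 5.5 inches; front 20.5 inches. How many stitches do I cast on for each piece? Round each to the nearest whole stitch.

collar 107; pocket 36; front 133.

Rate = 26/4 = 6.5 sts per in.
collar: 16.5 × 6.5 = 107.25 → 107.
pocket: 5.5 × 6.5 = 35.75 → 36.
front: 20.5 × 6.5 = 133.25 → 133.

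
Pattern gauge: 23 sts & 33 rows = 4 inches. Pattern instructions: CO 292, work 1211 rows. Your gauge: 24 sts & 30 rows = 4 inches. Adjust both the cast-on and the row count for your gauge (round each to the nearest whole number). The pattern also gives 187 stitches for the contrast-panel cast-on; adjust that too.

Stitches: 292 × 24/23 = 304.70 → 305.
Rows: 1211 × 30/33 = 1100.91 → 1101.
contrast-panel cast-on: 187 × 24/23 = 195.13 → 195.

Cast on 305 stitches; work 1101 rows; contrast-panel cast-on 195 stitches.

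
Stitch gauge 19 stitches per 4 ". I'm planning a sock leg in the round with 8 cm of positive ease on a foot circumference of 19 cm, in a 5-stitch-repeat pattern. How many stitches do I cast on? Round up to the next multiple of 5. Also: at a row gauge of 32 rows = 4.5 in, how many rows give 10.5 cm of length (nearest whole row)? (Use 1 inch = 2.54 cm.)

Finished = 19 + 8 = 27 cm.
27 cm × 1/2.54 = 10.63 inches.
19/4 = 4.75 sts per in; 10.63 × 4.75 = 50.49 sts.
Next multiple of 5 → 55.
10.5 cm = 4.13 inches; × 7.111 = 29.40 → 29 rows.

Cast on 55 stitches; work 29 rows.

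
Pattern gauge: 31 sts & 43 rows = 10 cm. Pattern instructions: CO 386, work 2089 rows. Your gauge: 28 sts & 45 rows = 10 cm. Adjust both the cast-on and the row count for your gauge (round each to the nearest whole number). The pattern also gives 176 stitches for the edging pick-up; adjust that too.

Stitches: 386 × 28/31 = 348.65 → 349.
Rows: 2089 × 45/43 = 2186.16 → 2186.
edging pick-up: 176 × 28/31 = 158.97 → 159.

Cast on 349 stitches; work 2186 rows; edging pick-up 159 stitches.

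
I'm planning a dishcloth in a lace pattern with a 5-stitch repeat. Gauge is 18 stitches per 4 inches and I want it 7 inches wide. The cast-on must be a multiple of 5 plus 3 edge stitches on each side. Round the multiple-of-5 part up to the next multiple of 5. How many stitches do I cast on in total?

18 / 4 = 4.5 sts per inch.
7 × 4.5 = 31.50 sts.
Less 6 edge sts → 25.50 for the repeat.
Next multiple of 5: 30.
Add back 6 edge sts → 36.

Cast on 36 stitches.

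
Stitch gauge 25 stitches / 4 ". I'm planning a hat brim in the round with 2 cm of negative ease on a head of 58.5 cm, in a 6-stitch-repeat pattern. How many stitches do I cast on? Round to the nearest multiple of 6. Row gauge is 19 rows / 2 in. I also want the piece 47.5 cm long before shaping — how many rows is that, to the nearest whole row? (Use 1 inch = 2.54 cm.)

Cast on 138 stitches; work 178 rows.

Finished = 58.5 − 2 = 56.5 cm.
56.5 cm × 1/2.54 = 22.24 inches.
25/4 = 6.25 sts per in; 22.24 × 6.25 = 139.03 sts.
Nearest multiple of 6 → 138.
47.5 cm = 18.70 inches; × 9.5 = 177.66 → 178 rows.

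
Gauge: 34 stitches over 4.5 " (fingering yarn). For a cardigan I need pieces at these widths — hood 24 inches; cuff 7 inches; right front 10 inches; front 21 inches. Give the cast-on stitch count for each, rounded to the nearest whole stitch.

hood 181; cuff 53; right front 76; front 159.

Rate = 34/4.5 = 7.556 sts per in.
hood: 24 × 7.556 = 181.33 → 181.
cuff: 7 × 7.556 = 52.89 → 53.
right front: 10 × 7.556 = 75.56 → 76.
front: 21 × 7.556 = 158.67 → 159.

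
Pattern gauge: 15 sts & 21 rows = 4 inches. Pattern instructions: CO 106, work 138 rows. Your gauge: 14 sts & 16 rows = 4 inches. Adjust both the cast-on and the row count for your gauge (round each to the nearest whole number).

Cast on 99 stitches; work 105 rows.

Stitches: 106 × 14/15 = 98.93 → 99.
Rows: 138 × 16/21 = 105.14 → 105.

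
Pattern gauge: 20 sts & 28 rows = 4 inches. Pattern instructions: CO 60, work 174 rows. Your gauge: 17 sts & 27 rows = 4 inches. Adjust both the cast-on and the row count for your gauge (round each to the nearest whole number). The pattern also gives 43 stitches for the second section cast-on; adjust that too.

Cast on 51 stitches; work 168 rows; second section cast-on 37 stitches.

Stitches: 60 × 17/20 = 51.00 → 51.
Rows: 174 × 27/28 = 167.79 → 168.
second section cast-on: 43 × 17/20 = 36.55 → 37.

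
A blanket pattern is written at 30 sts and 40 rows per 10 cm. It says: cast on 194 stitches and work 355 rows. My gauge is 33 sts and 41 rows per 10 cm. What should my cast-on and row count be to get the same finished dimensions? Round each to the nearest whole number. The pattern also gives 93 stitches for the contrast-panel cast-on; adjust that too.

Cast on 213 stitches; work 364 rows; contrast-panel cast-on 102 stitches.

Stitches: 194 × 33/30 = 213.40 → 213.
Rows: 355 × 41/40 = 363.88 → 364.
contrast-panel cast-on: 93 × 33/30 = 102.30 → 102.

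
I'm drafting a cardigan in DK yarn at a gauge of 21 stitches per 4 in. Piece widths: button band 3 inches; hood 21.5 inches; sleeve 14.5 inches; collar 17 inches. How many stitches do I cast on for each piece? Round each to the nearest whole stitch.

button band 16; hood 113; sleeve 76; collar 89.

Rate = 21/4 = 5.25 sts per in.
button band: 3 × 5.25 = 15.75 → 16.
hood: 21.5 × 5.25 = 112.88 → 113.
sleeve: 14.5 × 5.25 = 76.12 → 76.
collar: 17 × 5.25 = 89.25 → 89.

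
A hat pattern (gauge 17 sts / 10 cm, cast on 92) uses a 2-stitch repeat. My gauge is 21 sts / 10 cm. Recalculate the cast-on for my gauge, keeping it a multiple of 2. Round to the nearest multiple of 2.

92 × 21 / 17 = 113.65.
Nearest multiple of 2: 114.

114 stitches.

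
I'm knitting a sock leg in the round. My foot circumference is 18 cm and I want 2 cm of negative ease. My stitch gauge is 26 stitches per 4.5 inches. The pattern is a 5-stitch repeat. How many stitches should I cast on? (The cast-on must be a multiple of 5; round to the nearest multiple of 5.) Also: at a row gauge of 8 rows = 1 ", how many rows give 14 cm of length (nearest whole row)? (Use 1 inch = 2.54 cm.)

Finished = 18 − 2 = 16 cm.
16 cm × 1/2.54 = 6.30 inches.
26/4.5 = 5.778 sts per in; 6.30 × 5.778 = 36.40 sts.
Nearest multiple of 5 → 35.
14 cm = 5.51 inches; × 8 = 44.09 → 44 rows.

Cast on 35 stitches; work 44 rows.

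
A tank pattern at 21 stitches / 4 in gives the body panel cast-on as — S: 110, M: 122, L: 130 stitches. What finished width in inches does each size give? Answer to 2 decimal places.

21/4 = 5.25 sts per in.
S: 110 / 5.25 = 20.952 → 20.95 in.
M: 122 / 5.25 = 23.238 → 23.24 in.
L: 130 / 5.25 = 24.762 → 24.76 in.

S 20.95 inches; M 23.24 inches; L 24.76 inches.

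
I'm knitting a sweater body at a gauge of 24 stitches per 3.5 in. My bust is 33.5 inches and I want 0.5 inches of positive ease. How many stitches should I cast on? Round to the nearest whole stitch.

Finished = 33.5 + 0.5 = 34 in.
24 / 3.5 = 6.857 sts per inch.
34.00 × 6.857 = 233.14 sts.
→ 233 sts.

Cast on 233 stitches.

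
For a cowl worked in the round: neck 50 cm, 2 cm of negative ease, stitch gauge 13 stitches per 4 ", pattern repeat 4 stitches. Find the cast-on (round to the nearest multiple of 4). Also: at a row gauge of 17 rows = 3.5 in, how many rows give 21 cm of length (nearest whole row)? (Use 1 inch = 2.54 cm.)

Finished = 50 − 2 = 48 cm.
48 cm × 1/2.54 = 18.90 inches.
13/4 = 3.25 sts per in; 18.90 × 3.25 = 61.42 sts.
Nearest multiple of 4 → 60.
21 cm = 8.27 inches; × 4.857 = 40.16 → 40 rows.

Cast on 60 stitches; work 40 rows.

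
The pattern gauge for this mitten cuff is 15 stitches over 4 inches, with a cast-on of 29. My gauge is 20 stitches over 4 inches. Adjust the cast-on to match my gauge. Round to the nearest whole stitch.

39 stitches.

Scale factor = 20 / 15 = 1.333.
29 × 20 / 15 = 38.67 sts.
→ 39 sts.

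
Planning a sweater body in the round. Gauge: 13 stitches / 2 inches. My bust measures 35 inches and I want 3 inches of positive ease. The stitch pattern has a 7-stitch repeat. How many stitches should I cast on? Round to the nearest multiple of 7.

245 stitches.

Finished = 35 + 3 = 38 inches.
13 / 2 = 6.5 sts/in.
38 × 6.5 = 247.00 sts.
Nearest multiple of 7: 245.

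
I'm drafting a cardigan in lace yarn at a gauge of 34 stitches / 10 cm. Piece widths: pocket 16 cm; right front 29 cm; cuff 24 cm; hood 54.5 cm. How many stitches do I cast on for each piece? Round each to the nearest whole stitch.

pocket 54; right front 99; cuff 82; hood 185.

Rate = 34/10 = 3.4 sts per cm.
pocket: 16 × 3.4 = 54.40 → 54.
right front: 29 × 3.4 = 98.60 → 99.
cuff: 24 × 3.4 = 81.60 → 82.
hood: 54.5 × 3.4 = 185.30 → 185.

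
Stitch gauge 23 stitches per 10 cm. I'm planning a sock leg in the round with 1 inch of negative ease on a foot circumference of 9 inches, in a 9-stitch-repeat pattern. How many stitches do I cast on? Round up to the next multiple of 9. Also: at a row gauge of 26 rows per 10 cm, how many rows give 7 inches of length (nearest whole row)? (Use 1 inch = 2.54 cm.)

Finished = 9 − 1 = 8 inches.
8 inches × 2.54 = 20.32 cm.
23/10 = 2.3 sts per cm; 20.32 × 2.3 = 46.74 sts.
Next multiple of 9 → 54.
7 inches = 17.78 cm; × 2.6 = 46.23 → 46 rows.

Cast on 54 stitches; work 46 rows.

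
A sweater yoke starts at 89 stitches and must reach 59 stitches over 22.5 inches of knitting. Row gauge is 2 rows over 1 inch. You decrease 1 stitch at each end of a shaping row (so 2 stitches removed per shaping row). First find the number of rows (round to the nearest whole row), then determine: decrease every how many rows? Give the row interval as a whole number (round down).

Decrease every 3rd row.

Rows = 22.5 × 2 = 45.0 → 45 rows.
Stitches to remove: 30 → 15 shaping rows (at 2 st each).
45 / 15 = 3.00 → every 3 rows.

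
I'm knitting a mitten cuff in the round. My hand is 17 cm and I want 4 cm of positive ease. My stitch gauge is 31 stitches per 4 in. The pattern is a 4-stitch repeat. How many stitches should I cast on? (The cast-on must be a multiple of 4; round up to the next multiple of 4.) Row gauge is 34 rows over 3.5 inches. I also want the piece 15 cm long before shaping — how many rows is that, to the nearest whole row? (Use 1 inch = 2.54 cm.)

Finished = 17 + 4 = 21 cm.
21 cm × 1/2.54 = 8.27 inches.
31/4 = 7.75 sts per in; 8.27 × 7.75 = 64.07 sts.
Next multiple of 4 → 68.
15 cm = 5.91 inches; × 9.714 = 57.37 → 57 rows.

Cast on 68 stitches; work 57 rows.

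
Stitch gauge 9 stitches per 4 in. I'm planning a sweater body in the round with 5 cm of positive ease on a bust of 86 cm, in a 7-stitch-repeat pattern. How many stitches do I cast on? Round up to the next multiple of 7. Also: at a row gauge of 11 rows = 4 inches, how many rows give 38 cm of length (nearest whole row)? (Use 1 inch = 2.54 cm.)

Finished = 86 + 5 = 91 cm.
91 cm × 1/2.54 = 35.83 inches.
9/4 = 2.25 sts per in; 35.83 × 2.25 = 80.61 sts.
Next multiple of 7 → 84.
38 cm = 14.96 inches; × 2.75 = 41.14 → 41 rows.

Cast on 84 stitches; work 41 rows.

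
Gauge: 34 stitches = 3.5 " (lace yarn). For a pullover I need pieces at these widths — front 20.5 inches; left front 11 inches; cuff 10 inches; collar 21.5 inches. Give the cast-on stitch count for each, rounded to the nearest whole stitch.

Rate = 34/3.5 = 9.714 sts per in.
front: 20.5 × 9.714 = 199.14 → 199.
left front: 11 × 9.714 = 106.86 → 107.
cuff: 10 × 9.714 = 97.14 → 97.
collar: 21.5 × 9.714 = 208.86 → 209.

front 199; left front 107; cuff 97; collar 209.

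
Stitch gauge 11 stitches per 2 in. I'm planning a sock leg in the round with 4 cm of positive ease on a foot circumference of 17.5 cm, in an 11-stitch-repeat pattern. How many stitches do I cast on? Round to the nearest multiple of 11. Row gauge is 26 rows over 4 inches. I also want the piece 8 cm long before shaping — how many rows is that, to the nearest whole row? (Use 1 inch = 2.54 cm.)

Cast on 44 stitches; work 20 rows.

Finished = 17.5 + 4 = 21.5 cm.
21.5 cm × 1/2.54 = 8.46 inches.
11/2 = 5.5 sts per in; 8.46 × 5.5 = 46.56 sts.
Nearest multiple of 11 → 44.
8 cm = 3.15 inches; × 6.5 = 20.47 → 20 rows.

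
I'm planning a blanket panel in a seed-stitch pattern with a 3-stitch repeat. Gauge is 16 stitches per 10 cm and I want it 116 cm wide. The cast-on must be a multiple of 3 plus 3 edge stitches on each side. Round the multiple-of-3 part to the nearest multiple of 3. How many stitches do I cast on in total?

16 / 10 = 1.6 sts per cm.
116 × 1.6 = 185.60 sts.
Less 6 edge sts → 179.60 for the repeat.
Nearest multiple of 3: 180.
Add back 6 edge sts → 186.

Cast on 186 stitches.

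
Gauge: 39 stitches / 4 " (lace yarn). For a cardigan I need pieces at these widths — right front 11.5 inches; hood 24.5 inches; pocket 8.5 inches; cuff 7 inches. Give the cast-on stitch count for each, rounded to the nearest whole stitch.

Rate = 39/4 = 9.75 sts per in.
right front: 11.5 × 9.75 = 112.12 → 112.
hood: 24.5 × 9.75 = 238.88 → 239.
pocket: 8.5 × 9.75 = 82.88 → 83.
cuff: 7 × 9.75 = 68.25 → 68.

right front 112; hood 239; pocket 83; cuff 68.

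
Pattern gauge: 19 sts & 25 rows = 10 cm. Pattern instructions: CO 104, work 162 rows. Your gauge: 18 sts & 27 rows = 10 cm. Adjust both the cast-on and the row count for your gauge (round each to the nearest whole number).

Cast on 99 stitches; work 175 rows.

Stitches: 104 × 18/19 = 98.53 → 99.
Rows: 162 × 27/25 = 174.96 → 175.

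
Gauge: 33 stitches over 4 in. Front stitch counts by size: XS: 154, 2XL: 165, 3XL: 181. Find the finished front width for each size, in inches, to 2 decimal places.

XS 18.67 inches; 2XL 20.00 inches; 3XL 21.94 inches.

33/4 = 8.25 sts per in.
XS: 154 / 8.25 = 18.667 → 18.67 in.
2XL: 165 / 8.25 = 20.000 → 20.00 in.
3XL: 181 / 8.25 = 21.939 → 21.94 in.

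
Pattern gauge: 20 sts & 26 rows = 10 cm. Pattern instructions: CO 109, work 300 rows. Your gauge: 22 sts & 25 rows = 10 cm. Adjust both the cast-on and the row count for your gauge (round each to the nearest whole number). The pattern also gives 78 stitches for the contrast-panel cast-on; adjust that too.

Cast on 120 stitches; work 288 rows; contrast-panel cast-on 86 stitches.

Stitches: 109 × 22/20 = 119.90 → 120.
Rows: 300 × 25/26 = 288.46 → 288.
contrast-panel cast-on: 78 × 22/20 = 85.80 → 86.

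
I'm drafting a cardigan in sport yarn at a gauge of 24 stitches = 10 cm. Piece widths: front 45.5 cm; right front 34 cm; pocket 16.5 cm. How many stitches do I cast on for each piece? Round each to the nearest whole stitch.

Rate = 24/10 = 2.4 sts per cm.
front: 45.5 × 2.4 = 109.20 → 109.
right front: 34 × 2.4 = 81.60 → 82.
pocket: 16.5 × 2.4 = 39.60 → 40.

front 109; right front 82; pocket 40.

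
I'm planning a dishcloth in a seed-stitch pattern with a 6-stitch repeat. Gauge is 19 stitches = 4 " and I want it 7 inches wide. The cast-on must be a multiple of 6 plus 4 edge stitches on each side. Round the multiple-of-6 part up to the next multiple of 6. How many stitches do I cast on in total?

19 / 4 = 4.75 sts per inch.
7 × 4.75 = 33.25 sts.
Less 8 edge sts → 25.25 for the repeat.
Next multiple of 6: 30.
Add back 8 edge sts → 38.

Cast on 38 stitches.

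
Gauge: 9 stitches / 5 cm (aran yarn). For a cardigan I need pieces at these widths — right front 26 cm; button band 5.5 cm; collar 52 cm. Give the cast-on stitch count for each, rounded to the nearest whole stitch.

right front 47; button band 10; collar 94.

Rate = 9/5 = 1.8 sts per cm.
right front: 26 × 1.8 = 46.80 → 47.
button band: 5.5 × 1.8 = 9.90 → 10.
collar: 52 × 1.8 = 93.60 → 94.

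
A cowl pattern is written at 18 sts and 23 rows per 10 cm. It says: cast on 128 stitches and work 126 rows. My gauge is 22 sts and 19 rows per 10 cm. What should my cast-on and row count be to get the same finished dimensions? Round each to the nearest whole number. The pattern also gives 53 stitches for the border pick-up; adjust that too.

Cast on 156 stitches; work 104 rows; border pick-up 65 stitches.

Stitches: 128 × 22/18 = 156.44 → 156.
Rows: 126 × 19/23 = 104.09 → 104.
border pick-up: 53 × 22/18 = 64.78 → 65.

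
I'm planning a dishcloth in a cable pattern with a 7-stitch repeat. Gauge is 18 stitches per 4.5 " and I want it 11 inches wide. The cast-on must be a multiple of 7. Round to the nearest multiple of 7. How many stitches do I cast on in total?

42 stitches.

18 / 4.5 = 4 sts per inch.
11 × 4 = 44.00 sts.
Nearest multiple of 7: 42.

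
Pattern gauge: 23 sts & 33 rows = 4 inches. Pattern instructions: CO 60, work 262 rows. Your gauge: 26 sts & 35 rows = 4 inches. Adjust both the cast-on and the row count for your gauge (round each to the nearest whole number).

Stitches: 60 × 26/23 = 67.83 → 68.
Rows: 262 × 35/33 = 277.88 → 278.

Cast on 68 stitches; work 278 rows.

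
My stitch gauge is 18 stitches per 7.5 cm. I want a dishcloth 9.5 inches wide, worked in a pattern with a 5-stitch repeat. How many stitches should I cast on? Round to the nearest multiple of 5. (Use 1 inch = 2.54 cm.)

60 stitches.

9.5 in = 9.5 × 2.54 = 24.13 cm.
18 / 7.5 = 2.4 sts/cm.
24.13 × 2.4 = 57.91 sts.
→ 60.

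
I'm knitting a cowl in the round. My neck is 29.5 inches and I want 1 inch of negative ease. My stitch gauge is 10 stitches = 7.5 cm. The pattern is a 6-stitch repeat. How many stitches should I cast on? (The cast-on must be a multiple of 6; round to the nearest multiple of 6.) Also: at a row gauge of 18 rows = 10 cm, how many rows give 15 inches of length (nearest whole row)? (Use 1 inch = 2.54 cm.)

Finished = 29.5 − 1 = 28.5 inches.
28.5 inches × 2.54 = 72.39 cm.
10/7.5 = 1.333 sts per cm; 72.39 × 1.333 = 96.52 sts.
Nearest multiple of 6 → 96.
15 inches = 38.10 cm; × 1.8 = 68.58 → 69 rows.

Cast on 96 stitches; work 69 rows.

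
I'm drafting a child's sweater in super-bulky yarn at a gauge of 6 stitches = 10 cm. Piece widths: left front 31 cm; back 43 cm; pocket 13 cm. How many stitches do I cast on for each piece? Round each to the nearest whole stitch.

left front 19; back 26; pocket 8.

Rate = 6/10 = 0.6 sts per cm.
left front: 31 × 0.6 = 18.60 → 19.
back: 43 × 0.6 = 25.80 → 26.
pocket: 13 × 0.6 = 7.80 → 8.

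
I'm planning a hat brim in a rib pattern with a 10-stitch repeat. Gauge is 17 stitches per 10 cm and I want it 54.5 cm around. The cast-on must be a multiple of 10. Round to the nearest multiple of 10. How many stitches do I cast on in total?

17 / 10 = 1.7 sts per cm.
54.5 × 1.7 = 92.65 sts.
Nearest multiple of 10: 90.

Cast on 90 stitches.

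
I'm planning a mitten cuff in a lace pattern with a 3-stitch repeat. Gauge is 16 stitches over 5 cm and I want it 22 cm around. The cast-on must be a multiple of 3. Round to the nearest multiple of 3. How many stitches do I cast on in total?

69 stitches.

16 / 5 = 3.2 sts per cm.
22 × 3.2 = 70.40 sts.
Nearest multiple of 3: 69.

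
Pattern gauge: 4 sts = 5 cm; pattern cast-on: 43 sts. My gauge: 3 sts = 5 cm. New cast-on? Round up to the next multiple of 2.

Scale factor = 3 / 4 = 0.750.
43 × 3 / 4 = 32.25 sts.
→ 34 sts.

CO 34 sts.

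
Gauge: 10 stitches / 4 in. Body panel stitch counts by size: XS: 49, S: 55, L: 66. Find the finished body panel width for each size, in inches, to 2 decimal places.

XS 19.60 inches; S 22.00 inches; L 26.40 inches.

10/4 = 2.5 sts per in.
XS: 49 / 2.5 = 19.600 → 19.60 in.
S: 55 / 2.5 = 22.000 → 22.00 in.
L: 66 / 2.5 = 26.400 → 26.40 in.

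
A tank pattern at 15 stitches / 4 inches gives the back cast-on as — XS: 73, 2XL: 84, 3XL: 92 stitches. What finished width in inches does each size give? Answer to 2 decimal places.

15/4 = 3.75 sts per in.
XS: 73 / 3.75 = 19.467 → 19.47 in.
2XL: 84 / 3.75 = 22.400 → 22.40 in.
3XL: 92 / 3.75 = 24.533 → 24.53 in.

XS 19.47 inches; 2XL 22.40 inches; 3XL 24.53 inches.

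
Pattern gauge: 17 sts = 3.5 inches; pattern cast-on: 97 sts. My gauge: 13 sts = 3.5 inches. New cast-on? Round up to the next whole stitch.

CO 75 sts.

Scale factor = 13 / 17 = 0.765.
97 × 13 / 17 = 74.18 sts.
→ 75 sts.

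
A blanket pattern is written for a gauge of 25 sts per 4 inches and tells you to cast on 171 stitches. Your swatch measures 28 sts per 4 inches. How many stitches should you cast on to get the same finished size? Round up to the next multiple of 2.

CO 192 sts.

Scale factor = 28 / 25 = 1.120.
171 × 28 / 25 = 191.52 sts.
→ 192 sts.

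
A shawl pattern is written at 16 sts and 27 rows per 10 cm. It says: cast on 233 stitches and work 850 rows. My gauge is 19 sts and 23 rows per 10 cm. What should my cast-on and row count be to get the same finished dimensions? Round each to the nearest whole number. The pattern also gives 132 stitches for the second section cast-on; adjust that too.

Cast on 277 stitches; work 724 rows; second section cast-on 157 stitches.

Stitches: 233 × 19/16 = 276.69 → 277.
Rows: 850 × 23/27 = 724.07 → 724.
second section cast-on: 132 × 19/16 = 156.75 → 157.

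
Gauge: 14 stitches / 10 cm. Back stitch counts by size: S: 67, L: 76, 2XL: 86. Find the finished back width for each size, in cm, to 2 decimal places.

S 47.86 cm; L 54.29 cm; 2XL 61.43 cm.

14/10 = 1.4 sts per cm.
S: 67 / 1.4 = 47.857 → 47.86 cm.
L: 76 / 1.4 = 54.286 → 54.29 cm.
2XL: 86 / 1.4 = 61.429 → 61.43 cm.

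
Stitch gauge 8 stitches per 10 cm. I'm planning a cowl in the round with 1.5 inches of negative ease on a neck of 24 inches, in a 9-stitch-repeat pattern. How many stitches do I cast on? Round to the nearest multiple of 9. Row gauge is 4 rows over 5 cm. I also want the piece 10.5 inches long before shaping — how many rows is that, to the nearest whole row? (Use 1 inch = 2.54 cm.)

Cast on 45 stitches; work 21 rows.

Finished = 24 − 1.5 = 22.5 inches.
22.5 inches × 2.54 = 57.15 cm.
8/10 = 0.8 sts per cm; 57.15 × 0.8 = 45.72 sts.
Nearest multiple of 9 → 45.
10.5 inches = 26.67 cm; × 0.8 = 21.34 → 21 rows.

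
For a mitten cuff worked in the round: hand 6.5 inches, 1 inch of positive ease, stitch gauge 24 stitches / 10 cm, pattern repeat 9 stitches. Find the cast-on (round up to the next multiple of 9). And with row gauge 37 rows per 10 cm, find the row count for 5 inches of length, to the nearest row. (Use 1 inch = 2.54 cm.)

Cast on 54 stitches; work 47 rows.

Finished = 6.5 + 1 = 7.5 inches.
7.5 inches × 2.54 = 19.05 cm.
24/10 = 2.4 sts per cm; 19.05 × 2.4 = 45.72 sts.
Next multiple of 9 → 54.
5 inches = 12.70 cm; × 3.7 = 46.99 → 47 rows.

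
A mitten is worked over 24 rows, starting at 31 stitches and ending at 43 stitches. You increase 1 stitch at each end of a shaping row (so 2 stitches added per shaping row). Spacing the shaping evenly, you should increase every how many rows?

Stitches to add: |43 − 31| = 12.
Shaping rows needed: 12 / 2 = 6.
24 rows / 6 = every 4 rows.

Increase every 4th row.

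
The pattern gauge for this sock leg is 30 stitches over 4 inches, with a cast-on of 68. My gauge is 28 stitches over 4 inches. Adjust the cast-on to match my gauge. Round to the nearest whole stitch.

Scale factor = 28 / 30 = 0.933.
68 × 28 / 30 = 63.47 sts.
→ 63 sts.

Cast on 63 stitches.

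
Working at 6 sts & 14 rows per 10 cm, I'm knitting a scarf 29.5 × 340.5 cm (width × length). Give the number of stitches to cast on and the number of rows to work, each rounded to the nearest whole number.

Stitch gauge = 6/10 = 0.6 sts/cm; 29.5 × 0.6 = 17.70 → 18 sts.
Row gauge = 14/10 = 1.4 rows/cm; 340.5 × 1.4 = 476.70 → 477 rows.

Cast on 18 stitches and work 477 rows.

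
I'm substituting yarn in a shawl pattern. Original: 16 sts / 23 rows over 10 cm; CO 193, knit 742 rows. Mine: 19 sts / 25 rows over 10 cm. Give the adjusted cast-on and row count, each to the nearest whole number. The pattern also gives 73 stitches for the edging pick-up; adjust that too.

Stitches: 193 × 19/16 = 229.19 → 229.
Rows: 742 × 25/23 = 806.52 → 807.
edging pick-up: 73 × 19/16 = 86.69 → 87.

Cast on 229 stitches; work 807 rows; edging pick-up 87 stitches.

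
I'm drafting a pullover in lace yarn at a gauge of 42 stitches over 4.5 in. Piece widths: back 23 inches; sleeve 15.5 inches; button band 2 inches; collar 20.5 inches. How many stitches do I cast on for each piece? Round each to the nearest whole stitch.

Rate = 42/4.5 = 9.333 sts per in.
back: 23 × 9.333 = 214.67 → 215.
sleeve: 15.5 × 9.333 = 144.67 → 145.
button band: 2 × 9.333 = 18.67 → 19.
collar: 20.5 × 9.333 = 191.33 → 191.

back 215; sleeve 145; button band 19; collar 191.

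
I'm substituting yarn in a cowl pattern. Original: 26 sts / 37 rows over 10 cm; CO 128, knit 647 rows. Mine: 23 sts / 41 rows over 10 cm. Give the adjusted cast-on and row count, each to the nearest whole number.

Stitches: 128 × 23/26 = 113.23 → 113.
Rows: 647 × 41/37 = 716.95 → 717.

Cast on 113 stitches; work 717 rows.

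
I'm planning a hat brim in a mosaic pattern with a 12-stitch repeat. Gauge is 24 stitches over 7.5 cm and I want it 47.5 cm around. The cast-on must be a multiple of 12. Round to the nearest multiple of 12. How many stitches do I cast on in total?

CO 156 sts.

24 / 7.5 = 3.2 sts per cm.
47.5 × 3.2 = 152.00 sts.
Nearest multiple of 12: 156.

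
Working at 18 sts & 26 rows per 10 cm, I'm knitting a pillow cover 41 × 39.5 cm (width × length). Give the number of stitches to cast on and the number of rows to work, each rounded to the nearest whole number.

Cast on 74 stitches and work 103 rows.

Stitch gauge = 18/10 = 1.8 sts/cm; 41 × 1.8 = 73.80 → 74 sts.
Row gauge = 26/10 = 2.6 rows/cm; 39.5 × 2.6 = 102.70 → 103 rows.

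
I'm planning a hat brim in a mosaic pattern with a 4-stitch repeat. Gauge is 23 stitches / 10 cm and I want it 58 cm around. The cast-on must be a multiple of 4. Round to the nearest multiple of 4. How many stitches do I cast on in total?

Cast on 132 stitches.

23 / 10 = 2.3 sts per cm.
58 × 2.3 = 133.40 sts.
Nearest multiple of 4: 132.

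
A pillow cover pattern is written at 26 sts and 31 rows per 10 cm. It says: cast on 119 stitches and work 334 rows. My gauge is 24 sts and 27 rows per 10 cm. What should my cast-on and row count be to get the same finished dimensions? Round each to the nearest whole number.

Stitches: 119 × 24/26 = 109.85 → 110.
Rows: 334 × 27/31 = 290.90 → 291.

Cast on 110 stitches; work 291 rows.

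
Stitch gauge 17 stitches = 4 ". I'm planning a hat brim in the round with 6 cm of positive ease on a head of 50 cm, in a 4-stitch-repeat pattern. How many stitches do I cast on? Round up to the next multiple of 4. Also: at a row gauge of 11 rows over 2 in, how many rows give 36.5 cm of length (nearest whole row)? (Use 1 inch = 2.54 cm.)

Finished = 50 + 6 = 56 cm.
56 cm × 1/2.54 = 22.05 inches.
17/4 = 4.25 sts per in; 22.05 × 4.25 = 93.70 sts.
Next multiple of 4 → 96.
36.5 cm = 14.37 inches; × 5.5 = 79.04 → 79 rows.

Cast on 96 stitches; work 79 rows.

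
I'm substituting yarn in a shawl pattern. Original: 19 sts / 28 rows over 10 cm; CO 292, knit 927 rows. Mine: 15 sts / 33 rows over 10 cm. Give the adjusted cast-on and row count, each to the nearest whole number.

Cast on 231 stitches; work 1093 rows.

Stitches: 292 × 15/19 = 230.53 → 231.
Rows: 927 × 33/28 = 1092.54 → 1093.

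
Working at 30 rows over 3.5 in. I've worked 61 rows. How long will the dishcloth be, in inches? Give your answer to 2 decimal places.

30 rows / 3.5 inch = 8.571 rows per inch.
61 / 8.571 = 7.117 inches.

7.12 inches.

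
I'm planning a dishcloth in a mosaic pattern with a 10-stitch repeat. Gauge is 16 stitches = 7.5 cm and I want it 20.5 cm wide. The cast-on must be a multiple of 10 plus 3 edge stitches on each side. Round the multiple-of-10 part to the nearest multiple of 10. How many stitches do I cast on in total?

46 stitches.

16 / 7.5 = 2.133 sts per cm.
20.5 × 2.133 = 43.73 sts.
Less 6 edge sts → 37.73 for the repeat.
Nearest multiple of 10: 40.
Add back 6 edge sts → 46.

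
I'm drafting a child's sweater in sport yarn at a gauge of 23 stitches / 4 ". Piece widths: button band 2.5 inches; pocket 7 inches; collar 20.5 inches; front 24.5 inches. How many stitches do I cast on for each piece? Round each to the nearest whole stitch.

Rate = 23/4 = 5.75 sts per in.
button band: 2.5 × 5.75 = 14.38 → 14.
pocket: 7 × 5.75 = 40.25 → 40.
collar: 20.5 × 5.75 = 117.88 → 118.
front: 24.5 × 5.75 = 140.88 → 141.

button band 14; pocket 40; collar 118; front 141.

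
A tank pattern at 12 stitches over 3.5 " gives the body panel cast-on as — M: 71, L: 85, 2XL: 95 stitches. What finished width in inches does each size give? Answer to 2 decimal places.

12/3.5 = 3.429 sts per in.
M: 71 / 3.429 = 20.708 → 20.71 in.
L: 85 / 3.429 = 24.792 → 24.79 in.
2XL: 95 / 3.429 = 27.708 → 27.71 in.

M 20.71 inches; L 24.79 inches; 2XL 27.71 inches.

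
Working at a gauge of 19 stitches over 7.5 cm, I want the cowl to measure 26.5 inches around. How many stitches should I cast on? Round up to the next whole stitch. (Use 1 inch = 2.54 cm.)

26.5 in = 67.31 cm.
19 stitches / 7.5 cm = 2.533 stitches per cm.
67.31 × 2.533 = 170.52 stitches.
Round up → 171.

171 stitches.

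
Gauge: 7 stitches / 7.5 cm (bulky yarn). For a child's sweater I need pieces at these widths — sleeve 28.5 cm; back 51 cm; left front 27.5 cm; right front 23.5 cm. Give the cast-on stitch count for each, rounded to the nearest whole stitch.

Rate = 7/7.5 = 0.933 sts per cm.
sleeve: 28.5 × 0.933 = 26.60 → 27.
back: 51 × 0.933 = 47.60 → 48.
left front: 27.5 × 0.933 = 25.67 → 26.
right front: 23.5 × 0.933 = 21.93 → 22.

sleeve 27; back 48; left front 26; right front 22.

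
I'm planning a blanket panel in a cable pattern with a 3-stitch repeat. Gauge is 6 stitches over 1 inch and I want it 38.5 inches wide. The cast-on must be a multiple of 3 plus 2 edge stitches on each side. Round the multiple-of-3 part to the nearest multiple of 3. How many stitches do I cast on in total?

6 / 1 = 6 sts per inch.
38.5 × 6 = 231.00 sts.
Less 4 edge sts → 227.00 for the repeat.
Nearest multiple of 3: 228.
Add back 4 edge sts → 232.

CO 232 sts.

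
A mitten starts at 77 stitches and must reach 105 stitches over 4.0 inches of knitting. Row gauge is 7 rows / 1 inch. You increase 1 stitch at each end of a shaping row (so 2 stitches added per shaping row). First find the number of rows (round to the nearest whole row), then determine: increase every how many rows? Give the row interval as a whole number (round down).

Rows = 4.0 × 7 = 28.0 → 28 rows.
Stitches to add: 28 → 14 shaping rows (at 2 st each).
28 / 14 = 2.00 → every 2 rows.

Increase every 2nd row.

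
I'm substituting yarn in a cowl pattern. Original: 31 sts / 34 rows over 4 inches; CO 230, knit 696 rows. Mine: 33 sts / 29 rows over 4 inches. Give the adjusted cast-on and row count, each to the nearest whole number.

Stitches: 230 × 33/31 = 244.84 → 245.
Rows: 696 × 29/34 = 593.65 → 594.

Cast on 245 stitches; work 594 rows.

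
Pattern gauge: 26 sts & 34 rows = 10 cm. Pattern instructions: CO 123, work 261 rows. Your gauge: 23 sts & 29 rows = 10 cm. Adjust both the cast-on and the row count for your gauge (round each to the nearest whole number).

Stitches: 123 × 23/26 = 108.81 → 109.
Rows: 261 × 29/34 = 222.62 → 223.

Cast on 109 stitches; work 223 rows.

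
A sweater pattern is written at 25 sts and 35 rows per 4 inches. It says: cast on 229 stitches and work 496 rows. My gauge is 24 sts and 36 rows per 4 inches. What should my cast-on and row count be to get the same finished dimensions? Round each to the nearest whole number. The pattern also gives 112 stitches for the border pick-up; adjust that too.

Stitches: 229 × 24/25 = 219.84 → 220.
Rows: 496 × 36/35 = 510.17 → 510.
border pick-up: 112 × 24/25 = 107.52 → 108.

Cast on 220 stitches; work 510 rows; border pick-up 108 stitches.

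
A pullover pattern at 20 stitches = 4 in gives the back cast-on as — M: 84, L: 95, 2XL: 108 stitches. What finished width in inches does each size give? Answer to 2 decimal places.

M 16.80 inches; L 19.00 inches; 2XL 21.60 inches.

20/4 = 5 sts per in.
M: 84 / 5 = 16.800 → 16.80 in.
L: 95 / 5 = 19.000 → 19.00 in.
2XL: 108 / 5 = 21.600 → 21.60 in.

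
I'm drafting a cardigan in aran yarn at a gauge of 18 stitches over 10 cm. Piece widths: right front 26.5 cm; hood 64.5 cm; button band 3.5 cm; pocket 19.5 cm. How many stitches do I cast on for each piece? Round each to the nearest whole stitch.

right front 48; hood 116; button band 6; pocket 35.

Rate = 18/10 = 1.8 sts per cm.
right front: 26.5 × 1.8 = 47.70 → 48.
hood: 64.5 × 1.8 = 116.10 → 116.
button band: 3.5 × 1.8 = 6.30 → 6.
pocket: 19.5 × 1.8 = 35.10 → 35.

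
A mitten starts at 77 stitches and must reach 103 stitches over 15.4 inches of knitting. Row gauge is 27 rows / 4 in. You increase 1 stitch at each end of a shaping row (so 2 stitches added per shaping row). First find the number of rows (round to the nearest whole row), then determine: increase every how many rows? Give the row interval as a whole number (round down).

Increase every 8th row.

Rows = 15.4 × 6.75 = 104.0 → 104 rows.
Stitches to add: 26 → 13 shaping rows (at 2 st each).
104 / 13 = 8.00 → every 8 rows.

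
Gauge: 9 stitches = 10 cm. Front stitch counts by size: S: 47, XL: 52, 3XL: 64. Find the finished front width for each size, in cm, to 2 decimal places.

9/10 = 0.9 sts per cm.
S: 47 / 0.9 = 52.222 → 52.22 cm.
XL: 52 / 0.9 = 57.778 → 57.78 cm.
3XL: 64 / 0.9 = 71.111 → 71.11 cm.

S 52.22 cm; XL 57.78 cm; 3XL 71.11 cm.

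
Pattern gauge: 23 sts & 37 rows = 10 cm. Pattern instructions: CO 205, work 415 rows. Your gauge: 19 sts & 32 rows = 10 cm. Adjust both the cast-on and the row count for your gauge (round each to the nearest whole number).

Stitches: 205 × 19/23 = 169.35 → 169.
Rows: 415 × 32/37 = 358.92 → 359.

Cast on 169 stitches; work 359 rows.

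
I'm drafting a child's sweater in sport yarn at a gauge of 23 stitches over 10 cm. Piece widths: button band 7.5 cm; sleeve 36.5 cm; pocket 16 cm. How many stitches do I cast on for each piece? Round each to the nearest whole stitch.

button band 17; sleeve 84; pocket 37.

Rate = 23/10 = 2.3 sts per cm.
button band: 7.5 × 2.3 = 17.25 → 17.
sleeve: 36.5 × 2.3 = 83.95 → 84.
pocket: 16 × 2.3 = 36.80 → 37.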